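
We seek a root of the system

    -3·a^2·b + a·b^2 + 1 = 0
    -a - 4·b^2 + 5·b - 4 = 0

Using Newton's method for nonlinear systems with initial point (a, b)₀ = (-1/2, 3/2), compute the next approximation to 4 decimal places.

At (-1/2, 3/2): F = (-1.2500, -5.0000).
Jacobian J = [[-6·a·b + b^2, -3·a^2 + 2·a·b], [-1, -8·b + 5]].
At the point, J = [[6.7500, -2.2500], [-1.0000, -7.0000]] (det J = -49.5000).
Solving J·Δ = −F gives Δ = (-0.0505, -0.7071).
Then the next iterate is (a, b)₁ = (-0.5505, 0.7929).

(-0.5505, 0.7929)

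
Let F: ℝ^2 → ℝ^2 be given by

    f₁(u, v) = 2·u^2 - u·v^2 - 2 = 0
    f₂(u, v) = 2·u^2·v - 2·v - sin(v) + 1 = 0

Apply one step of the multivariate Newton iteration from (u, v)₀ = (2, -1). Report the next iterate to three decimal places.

(1.452, -1.041)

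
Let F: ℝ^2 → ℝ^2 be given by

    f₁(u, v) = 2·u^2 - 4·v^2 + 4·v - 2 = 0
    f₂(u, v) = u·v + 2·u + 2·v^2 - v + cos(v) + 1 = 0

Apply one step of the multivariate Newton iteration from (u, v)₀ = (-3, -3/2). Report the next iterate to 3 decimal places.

At (-3, -3/2): F = (1.000, 5.57074).
Jacobian J = [[4·u, -8·v + 4], [v + 2, u + 4·v - sin(v) - 1]].
At the point, J = [[-12.000, 16.000], [0.500, -9.00251]] (det J = 100.03006).
Solving J·Δ = −F gives Δ = (0.981, 0.673).
Then the next iterate is (u, v)₁ = (-2.019, -0.827).

(-2.019, -0.827)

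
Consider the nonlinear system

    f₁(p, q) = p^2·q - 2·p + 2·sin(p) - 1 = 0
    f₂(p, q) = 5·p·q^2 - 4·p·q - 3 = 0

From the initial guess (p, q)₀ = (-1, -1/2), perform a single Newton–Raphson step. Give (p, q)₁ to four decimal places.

(-2.7415, 0.8233)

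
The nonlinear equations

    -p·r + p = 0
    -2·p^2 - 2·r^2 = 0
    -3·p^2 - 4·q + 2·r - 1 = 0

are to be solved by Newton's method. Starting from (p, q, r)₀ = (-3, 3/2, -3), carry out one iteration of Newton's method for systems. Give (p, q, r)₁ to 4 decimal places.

(0.0000, 5.0000, -3.0000)

At (-3, 3/2, -3): F = (-12.0000, -36.0000, -40.0000).
Jacobian J = [[-r + 1, 0, -p], [-4·p, 0, -4·r], [-6·p, -4, 2]].
At the point, J = [[4.0000, 0.0000, 3.0000], [12.0000, 0.0000, 12.0000], [18.0000, -4.0000, 2.0000]] (det J = 48.0000).
Solving J·Δ = −F gives Δ = (3.0000, 3.5000, 0.0000).
Then the next iterate is (p, q, r)₁ = (0.0000, 5.0000, -3.0000).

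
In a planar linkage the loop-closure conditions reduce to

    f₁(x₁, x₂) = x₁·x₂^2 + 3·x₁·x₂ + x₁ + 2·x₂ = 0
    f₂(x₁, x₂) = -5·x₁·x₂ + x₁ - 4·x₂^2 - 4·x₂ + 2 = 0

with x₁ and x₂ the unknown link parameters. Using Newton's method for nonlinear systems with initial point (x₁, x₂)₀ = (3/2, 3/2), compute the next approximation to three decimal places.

At (3/2, 3/2): F = (14.625, -22.750).
Jacobian J = [[x₂^2 + 3·x₂ + 1, 2·x₁·x₂ + 3·x₁ + 2], [-5·x₂ + 1, -5·x₁ - 8·x₂ - 4]].
At the point, J = [[7.750, 11.000], [-6.500, -23.500]] (det J = -110.625).
Solving J·Δ = −F gives Δ = (-0.845, -0.734).
Then the next iterate is (x₁, x₂)₁ = (0.655, 0.766).

(0.655, 0.766)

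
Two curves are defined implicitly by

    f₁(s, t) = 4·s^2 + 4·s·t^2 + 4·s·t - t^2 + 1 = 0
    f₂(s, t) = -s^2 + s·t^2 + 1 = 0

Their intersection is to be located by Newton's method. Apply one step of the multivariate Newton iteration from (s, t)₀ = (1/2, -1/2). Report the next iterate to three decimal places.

At (1/2, -1/2): F = (1.250, 0.875).
Jacobian J = [[8·s + 4·t^2 + 4·t, 8·s·t + 4·s - 2·t], [-2·s + t^2, 2·s·t]].
At the point, J = [[3.000, 1.000], [-0.750, -0.500]] (det J = -0.750).
Solving J·Δ = −F gives Δ = (-2.000, 4.750).
Then the next iterate is (s, t)₁ = (-1.500, 4.250).

(-1.500, 4.250)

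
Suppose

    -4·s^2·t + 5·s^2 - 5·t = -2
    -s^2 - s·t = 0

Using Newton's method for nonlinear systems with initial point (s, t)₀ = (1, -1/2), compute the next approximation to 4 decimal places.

At (1, -1/2): F = (11.5000, -0.5000).
Jacobian J = [[-8·s·t + 10·s, -4·s^2 - 5], [-2·s - t, -s]].
At the point, J = [[14.0000, -9.0000], [-1.5000, -1.0000]] (det J = -27.5000).
Solving J·Δ = −F gives Δ = (-0.5818, 0.3727).
Then the next iterate is (s, t)₁ = (0.4182, -0.1273).

(0.4182, -0.1273)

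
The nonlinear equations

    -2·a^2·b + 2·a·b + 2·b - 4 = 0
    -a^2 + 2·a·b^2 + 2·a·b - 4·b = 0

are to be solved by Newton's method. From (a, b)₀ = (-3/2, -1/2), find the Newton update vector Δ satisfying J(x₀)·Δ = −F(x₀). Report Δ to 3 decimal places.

(-0.261, -0.038)

At (-3/2, -1/2): F = (-1.250, 0.500).
Jacobian J = [[-4·a·b + 2·b, -2·a^2 + 2·a + 2], [-2·a + 2·b^2 + 2·b, 4·a·b + 2·a - 4]].
At the point, J = [[-4.000, -5.500], [2.500, -4.000]] (det J = 29.750).
Solving J·Δ = −F gives Δ = (-0.261, -0.038).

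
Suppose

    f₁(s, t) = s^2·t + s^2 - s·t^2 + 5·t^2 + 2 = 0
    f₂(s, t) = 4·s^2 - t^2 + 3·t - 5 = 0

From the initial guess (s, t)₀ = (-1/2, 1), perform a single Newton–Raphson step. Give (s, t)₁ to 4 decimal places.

(-1.2262, 0.0952)

At (-1/2, 1): F = (8.0000, -2.0000).
Jacobian J = [[2·s·t + 2·s - t^2, s^2 - 2·s·t + 10·t], [8·s, -2·t + 3]].
At the point, J = [[-3.0000, 11.2500], [-4.0000, 1.0000]] (det J = 42.0000).
Solving J·Δ = −F gives Δ = (-0.7262, -0.9048).
Then the next iterate is (s, t)₁ = (-1.2262, 0.0952).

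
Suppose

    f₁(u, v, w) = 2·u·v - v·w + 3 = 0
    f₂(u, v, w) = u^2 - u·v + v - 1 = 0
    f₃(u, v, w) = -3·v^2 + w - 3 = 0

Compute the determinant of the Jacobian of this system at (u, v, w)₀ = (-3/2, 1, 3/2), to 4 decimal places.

-37.0000

J = [[2·v, 2·u - w, -v], [2·u - v, -u + 1, 0], [0, -6·v, 1]].
At the point, J = [[2.0000, -4.5000, -1.0000], [-4.0000, 2.5000, 0.0000], [0.0000, -6.0000, 1.0000]].
det J = -37.0000.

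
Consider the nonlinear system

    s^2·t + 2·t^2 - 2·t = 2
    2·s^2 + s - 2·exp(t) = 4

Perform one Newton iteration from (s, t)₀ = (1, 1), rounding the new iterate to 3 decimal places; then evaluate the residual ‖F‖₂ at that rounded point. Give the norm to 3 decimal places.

1.614

At (1, 1): F = (-1.000, -6.43656).
Jacobian J = [[2·s·t, s^2 + 4·t - 2], [4·s + 1, -2·exp(t)]].
At the point, J = [[2.000, 3.000], [5.000, -5.43656]] (det J = -25.87313).
Solving J·Δ = −F gives Δ = (0.956, -0.304).
Then the next iterate is (s, t)₁ = (1.956, 0.696).
Re-evaluating at (1.956, 0.696): F = (0.23968, 1.59644), so ‖F‖₂ = 1.614.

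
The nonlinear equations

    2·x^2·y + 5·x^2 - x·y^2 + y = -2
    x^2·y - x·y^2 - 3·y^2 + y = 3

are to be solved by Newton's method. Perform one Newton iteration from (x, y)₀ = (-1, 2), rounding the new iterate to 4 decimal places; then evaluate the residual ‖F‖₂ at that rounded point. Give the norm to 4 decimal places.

6.3056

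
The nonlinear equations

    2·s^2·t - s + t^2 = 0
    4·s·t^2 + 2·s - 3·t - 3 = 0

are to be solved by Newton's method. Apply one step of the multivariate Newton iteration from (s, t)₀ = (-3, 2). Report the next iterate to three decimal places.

(-2.082, 1.089)

At (-3, 2): F = (43.000, -63.000).
Jacobian J = [[4·s·t - 1, 2·s^2 + 2·t], [4·t^2 + 2, 8·s·t - 3]].
At the point, J = [[-25.000, 22.000], [18.000, -51.000]] (det J = 879.000).
Solving J·Δ = −F gives Δ = (0.918, -0.911).
Then the next iterate is (s, t)₁ = (-2.082, 1.089).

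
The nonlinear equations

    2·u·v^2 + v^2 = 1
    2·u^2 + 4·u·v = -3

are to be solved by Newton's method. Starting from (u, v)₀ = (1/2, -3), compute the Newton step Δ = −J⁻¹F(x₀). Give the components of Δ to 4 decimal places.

(0.0476, 1.4881)

At (1/2, -3): F = (17.0000, -2.5000).
Jacobian J = [[2·v^2, 4·u·v + 2·v], [4·u + 4·v, 4·u]].
At the point, J = [[18.0000, -12.0000], [-10.0000, 2.0000]] (det J = -84.0000).
Solving J·Δ = −F gives Δ = (0.0476, 1.4881).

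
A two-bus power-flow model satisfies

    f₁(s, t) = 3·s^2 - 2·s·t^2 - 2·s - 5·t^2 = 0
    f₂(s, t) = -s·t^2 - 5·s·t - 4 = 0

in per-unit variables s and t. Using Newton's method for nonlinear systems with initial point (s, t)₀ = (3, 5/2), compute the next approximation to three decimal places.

(1.344, 1.526)

At (3, 5/2): F = (-47.750, -60.250).
Jacobian J = [[6·s - 2·t^2 - 2, -4·s·t - 10·t], [-t^2 - 5·t, -2·s·t - 5·s]].
At the point, J = [[3.500, -55.000], [-18.750, -30.000]] (det J = -1136.250).
Solving J·Δ = −F gives Δ = (-1.656, -0.974).
Then the next iterate is (s, t)₁ = (1.344, 1.526).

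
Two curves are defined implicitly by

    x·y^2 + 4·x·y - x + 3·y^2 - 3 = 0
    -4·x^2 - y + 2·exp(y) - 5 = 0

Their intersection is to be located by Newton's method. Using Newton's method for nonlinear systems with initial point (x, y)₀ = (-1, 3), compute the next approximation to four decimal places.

At (-1, 3): F = (4.0000, 28.171074).
Jacobian J = [[y^2 + 4·y - 1, 2·x·y + 4·x + 6·y], [-8·x, 2·exp(y) - 1]].
At the point, J = [[20.0000, 8.0000], [8.0000, 39.171074]] (det J = 719.421477).
Solving J·Δ = −F gives Δ = (0.0955, -0.7387).
Then the next iterate is (x, y)₁ = (-0.9045, 2.2613).

(-0.9045, 2.2613)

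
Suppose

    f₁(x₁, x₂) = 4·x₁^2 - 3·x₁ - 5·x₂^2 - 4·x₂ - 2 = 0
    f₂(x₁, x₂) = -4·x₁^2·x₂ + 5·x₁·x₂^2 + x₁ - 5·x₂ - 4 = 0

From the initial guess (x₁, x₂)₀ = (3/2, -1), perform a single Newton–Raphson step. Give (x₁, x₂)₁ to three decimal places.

(1.073, -0.610)

At (3/2, -1): F = (1.500, 19.000).
Jacobian J = [[8·x₁ - 3, -10·x₂ - 4], [-8·x₁·x₂ + 5·x₂^2 + 1, -4·x₁^2 + 10·x₁·x₂ - 5]].
At the point, J = [[9.000, 6.000], [18.000, -29.000]] (det J = -369.000).
Solving J·Δ = −F gives Δ = (-0.427, 0.390).
Then the next iterate is (x₁, x₂)₁ = (1.073, -0.610).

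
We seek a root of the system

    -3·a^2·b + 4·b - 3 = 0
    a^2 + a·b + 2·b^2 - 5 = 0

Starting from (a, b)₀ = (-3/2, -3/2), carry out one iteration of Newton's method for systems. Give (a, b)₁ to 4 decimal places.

(-1.5288, -0.9494)

At (-3/2, -3/2): F = (1.1250, 4.0000).
Jacobian J = [[-6·a·b, -3·a^2 + 4], [2·a + b, a + 4·b]].
At the point, J = [[-13.5000, -2.7500], [-4.5000, -7.5000]] (det J = 88.8750).
Solving J·Δ = −F gives Δ = (-0.0288, 0.5506).
Then the next iterate is (a, b)₁ = (-1.5288, -0.9494).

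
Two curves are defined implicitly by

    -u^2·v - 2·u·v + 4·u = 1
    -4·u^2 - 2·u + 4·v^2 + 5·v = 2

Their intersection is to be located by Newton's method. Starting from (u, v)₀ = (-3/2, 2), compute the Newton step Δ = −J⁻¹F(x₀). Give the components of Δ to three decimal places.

(1.089, -1.376)

At (-3/2, 2): F = (-5.500, 18.000).
Jacobian J = [[-2·u·v - 2·v + 4, -u^2 - 2·u], [-8·u - 2, 8·v + 5]].
At the point, J = [[6.000, 0.750], [10.000, 21.000]] (det J = 118.500).
Solving J·Δ = −F gives Δ = (1.089, -1.376).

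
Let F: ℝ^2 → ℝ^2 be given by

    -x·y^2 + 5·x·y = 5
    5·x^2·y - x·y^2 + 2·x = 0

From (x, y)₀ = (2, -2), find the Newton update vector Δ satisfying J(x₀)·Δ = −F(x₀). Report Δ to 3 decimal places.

At (2, -2): F = (-33.000, -44.000).
Jacobian J = [[-y^2 + 5·y, -2·x·y + 5·x], [10·x·y - y^2 + 2, 5·x^2 - 2·x·y]].
At the point, J = [[-14.000, 18.000], [-42.000, 28.000]] (det J = 364.000).
Solving J·Δ = −F gives Δ = (0.363, 2.115).

(0.363, 2.115)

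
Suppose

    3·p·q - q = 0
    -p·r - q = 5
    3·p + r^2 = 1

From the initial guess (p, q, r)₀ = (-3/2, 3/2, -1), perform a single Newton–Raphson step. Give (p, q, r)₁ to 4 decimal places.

(2.5607, 3.3224, 2.8411)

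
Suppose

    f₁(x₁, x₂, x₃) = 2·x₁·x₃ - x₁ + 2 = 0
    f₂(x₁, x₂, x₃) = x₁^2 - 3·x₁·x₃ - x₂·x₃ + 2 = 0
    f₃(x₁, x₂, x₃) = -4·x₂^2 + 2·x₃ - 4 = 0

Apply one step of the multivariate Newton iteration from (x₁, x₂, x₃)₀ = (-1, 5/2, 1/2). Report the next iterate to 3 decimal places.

(0.257, 1.200, 1.500)

At (-1, 5/2, 1/2): F = (2.000, 3.250, -28.000).
Jacobian J = [[2·x₃ - 1, 0, 2·x₁], [2·x₁ - 3·x₃, -x₃, -3·x₁ - x₂], [0, -8·x₂, 2]].
At the point, J = [[0.000, 0.000, -2.000], [-3.500, -0.500, 0.500], [0.000, -20.000, 2.000]] (det J = -140.000).
Solving J·Δ = −F gives Δ = (1.257, -1.300, 1.000).
Then the next iterate is (x₁, x₂, x₃)₁ = (0.257, 1.200, 1.500).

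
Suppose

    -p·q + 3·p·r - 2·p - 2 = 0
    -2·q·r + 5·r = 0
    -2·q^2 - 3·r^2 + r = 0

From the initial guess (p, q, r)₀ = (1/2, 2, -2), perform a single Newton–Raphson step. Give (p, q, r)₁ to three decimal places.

(0.057, 2.067, -0.267)

At (1/2, 2, -2): F = (-7.000, -2.000, -22.000).
Jacobian J = [[-q + 3·r - 2, -p, 3·p], [0, -2·r, -2·q + 5], [0, -4·q, -6·r + 1]].
At the point, J = [[-10.000, -0.500, 1.500], [0.000, 4.000, 1.000], [0.000, -8.000, 13.000]] (det J = -600.000).
Solving J·Δ = −F gives Δ = (-0.443, 0.067, 1.733).
Then the next iterate is (p, q, r)₁ = (0.057, 2.067, -0.267).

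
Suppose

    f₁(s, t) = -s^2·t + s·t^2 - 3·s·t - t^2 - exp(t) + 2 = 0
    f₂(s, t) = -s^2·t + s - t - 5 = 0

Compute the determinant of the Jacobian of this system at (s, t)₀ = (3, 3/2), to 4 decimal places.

-19.3535

J = [[-2·s·t + t^2 - 3·t, -s^2 + 2·s·t - 3·s - 2·t - exp(t)], [-2·s·t + 1, -s^2 - 1]].
At the point, J = [[-11.2500, -16.481689], [-8.0000, -10.0000]].
det J = -19.3535.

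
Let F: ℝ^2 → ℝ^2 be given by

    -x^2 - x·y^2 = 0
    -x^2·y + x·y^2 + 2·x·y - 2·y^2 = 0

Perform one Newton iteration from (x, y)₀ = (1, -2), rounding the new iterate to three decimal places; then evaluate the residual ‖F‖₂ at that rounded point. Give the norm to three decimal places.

2.099

At (1, -2): F = (-5.000, -6.000).
Jacobian J = [[-2·x - y^2, -2·x·y], [-2·x·y + y^2 + 2·y, -x^2 + 2·x·y + 2·x - 4·y]].
At the point, J = [[-6.000, 4.000], [4.000, 5.000]] (det J = -46.000).
Solving J·Δ = −F gives Δ = (-0.022, 1.217).
Then the next iterate is (x, y)₁ = (0.978, -0.783).
Re-evaluating at (0.978, -0.783): F = (-1.55609, -1.40920), so ‖F‖₂ = 2.099.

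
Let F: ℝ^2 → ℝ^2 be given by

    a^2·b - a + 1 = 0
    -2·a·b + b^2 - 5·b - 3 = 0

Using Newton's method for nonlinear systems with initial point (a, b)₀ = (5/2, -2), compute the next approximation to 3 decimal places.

(1.998, -0.643)

At (5/2, -2): F = (-14.000, 21.000).
Jacobian J = [[2·a·b - 1, a^2], [-2·b, -2·a + 2·b - 5]].
At the point, J = [[-11.000, 6.250], [4.000, -14.000]] (det J = 129.000).
Solving J·Δ = −F gives Δ = (-0.502, 1.357).
Then the next iterate is (a, b)₁ = (1.998, -0.643).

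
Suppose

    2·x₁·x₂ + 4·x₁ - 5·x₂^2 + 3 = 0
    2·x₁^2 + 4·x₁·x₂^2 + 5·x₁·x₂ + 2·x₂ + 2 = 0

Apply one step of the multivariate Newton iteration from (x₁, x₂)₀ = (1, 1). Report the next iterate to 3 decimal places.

At (1, 1): F = (4.000, 15.000).
Jacobian J = [[2·x₂ + 4, 2·x₁ - 10·x₂], [4·x₁ + 4·x₂^2 + 5·x₂, 8·x₁·x₂ + 5·x₁ + 2]].
At the point, J = [[6.000, -8.000], [13.000, 15.000]] (det J = 194.000).
Solving J·Δ = −F gives Δ = (-0.928, -0.196).
Then the next iterate is (x₁, x₂)₁ = (0.072, 0.804).

(0.072, 0.804)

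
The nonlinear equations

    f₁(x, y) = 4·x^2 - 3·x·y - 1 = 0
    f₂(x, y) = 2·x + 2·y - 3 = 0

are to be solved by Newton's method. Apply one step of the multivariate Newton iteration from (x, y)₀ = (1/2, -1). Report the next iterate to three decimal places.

At (1/2, -1): F = (1.500, -4.000).
Jacobian J = [[8·x - 3·y, -3·x], [2, 2]].
At the point, J = [[7.000, -1.500], [2.000, 2.000]] (det J = 17.000).
Solving J·Δ = −F gives Δ = (0.176, 1.824).
Then the next iterate is (x, y)₁ = (0.676, 0.824).

(0.676, 0.824)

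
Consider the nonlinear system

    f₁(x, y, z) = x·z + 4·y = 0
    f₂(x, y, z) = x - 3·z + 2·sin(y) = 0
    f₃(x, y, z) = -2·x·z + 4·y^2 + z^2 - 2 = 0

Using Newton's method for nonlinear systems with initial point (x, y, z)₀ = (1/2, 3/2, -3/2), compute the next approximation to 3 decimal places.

(3.620, 0.939, 1.845)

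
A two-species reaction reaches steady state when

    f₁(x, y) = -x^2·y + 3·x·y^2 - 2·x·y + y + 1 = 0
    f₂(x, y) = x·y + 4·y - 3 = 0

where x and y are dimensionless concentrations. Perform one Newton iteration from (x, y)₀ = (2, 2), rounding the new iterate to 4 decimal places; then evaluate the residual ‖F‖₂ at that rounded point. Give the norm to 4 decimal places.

At (2, 2): F = (11.0000, 9.0000).
Jacobian J = [[-2·x·y + 3·y^2 - 2·y, -x^2 + 6·x·y - 2·x + 1], [y, x + 4]].
At the point, J = [[0.0000, 17.0000], [2.0000, 6.0000]] (det J = -34.0000).
Solving J·Δ = −F gives Δ = (-2.5588, -0.6471).
Then the next iterate is (x, y)₁ = (-0.5588, 1.3529).
Re-evaluating at (-0.5588, 1.3529): F = (0.374069, 1.655599), so ‖F‖₂ = 1.6973.

1.6973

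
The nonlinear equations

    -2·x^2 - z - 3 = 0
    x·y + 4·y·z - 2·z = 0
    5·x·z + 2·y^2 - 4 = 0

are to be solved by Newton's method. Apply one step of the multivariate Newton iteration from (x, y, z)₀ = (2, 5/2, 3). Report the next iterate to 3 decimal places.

(-0.003, -0.372, 5.027)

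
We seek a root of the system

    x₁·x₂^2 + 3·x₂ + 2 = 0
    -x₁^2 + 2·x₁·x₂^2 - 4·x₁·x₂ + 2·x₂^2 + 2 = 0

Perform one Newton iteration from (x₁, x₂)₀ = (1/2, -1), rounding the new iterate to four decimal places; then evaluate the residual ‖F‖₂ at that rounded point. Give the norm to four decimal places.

2.4634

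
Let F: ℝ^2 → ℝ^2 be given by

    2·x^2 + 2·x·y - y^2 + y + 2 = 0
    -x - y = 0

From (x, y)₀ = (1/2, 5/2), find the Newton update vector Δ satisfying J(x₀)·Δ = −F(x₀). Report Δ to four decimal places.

(-1.0250, -1.9750)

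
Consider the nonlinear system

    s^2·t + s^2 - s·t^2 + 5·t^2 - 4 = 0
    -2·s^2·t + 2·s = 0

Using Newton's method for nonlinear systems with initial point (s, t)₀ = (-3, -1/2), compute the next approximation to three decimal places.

(-2.232, -0.504)

At (-3, -1/2): F = (2.500, 3.000).
Jacobian J = [[2·s·t + 2·s - t^2, s^2 - 2·s·t + 10·t], [-4·s·t + 2, -2·s^2]].
At the point, J = [[-3.250, 1.000], [-4.000, -18.000]] (det J = 62.500).
Solving J·Δ = −F gives Δ = (0.768, -0.004).
Then the next iterate is (s, t)₁ = (-2.232, -0.504).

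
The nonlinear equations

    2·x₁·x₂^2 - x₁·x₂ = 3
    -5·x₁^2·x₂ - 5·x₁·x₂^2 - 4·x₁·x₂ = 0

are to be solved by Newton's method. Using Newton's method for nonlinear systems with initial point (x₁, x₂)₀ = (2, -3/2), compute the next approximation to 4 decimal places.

At (2, -3/2): F = (9.0000, 19.5000).
Jacobian J = [[2·x₂^2 - x₂, 4·x₁·x₂ - x₁], [-10·x₁·x₂ - 5·x₂^2 - 4·x₂, -5·x₁^2 - 10·x₁·x₂ - 4·x₁]].
At the point, J = [[6.0000, -14.0000], [24.7500, 2.0000]] (det J = 358.5000).
Solving J·Δ = −F gives Δ = (-0.8117, 0.2950).
Then the next iterate is (x₁, x₂)₁ = (1.1883, -1.2050).

(1.1883, -1.2050)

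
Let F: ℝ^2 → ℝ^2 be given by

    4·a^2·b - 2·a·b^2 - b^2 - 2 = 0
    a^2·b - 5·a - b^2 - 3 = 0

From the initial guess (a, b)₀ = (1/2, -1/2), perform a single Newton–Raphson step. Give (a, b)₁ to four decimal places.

(-0.5374, -0.3645)

At (1/2, -1/2): F = (-3.0000, -5.8750).
Jacobian J = [[8·a·b - 2·b^2, 4·a^2 - 4·a·b - 2·b], [2·a·b - 5, a^2 - 2·b]].
At the point, J = [[-2.5000, 3.0000], [-5.5000, 1.2500]] (det J = 13.3750).
Solving J·Δ = −F gives Δ = (-1.0374, 0.1355).
Then the next iterate is (a, b)₁ = (-0.5374, -0.3645).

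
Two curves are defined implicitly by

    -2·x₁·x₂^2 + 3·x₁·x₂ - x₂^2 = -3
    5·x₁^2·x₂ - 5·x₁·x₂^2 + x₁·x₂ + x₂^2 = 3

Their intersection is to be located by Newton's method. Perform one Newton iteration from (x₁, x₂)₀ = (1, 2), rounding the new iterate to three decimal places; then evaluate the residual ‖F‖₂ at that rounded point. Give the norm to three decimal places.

At (1, 2): F = (-3.000, -7.000).
Jacobian J = [[-2·x₂^2 + 3·x₂, -4·x₁·x₂ + 3·x₁ - 2·x₂], [10·x₁·x₂ - 5·x₂^2 + x₂, 5·x₁^2 - 10·x₁·x₂ + x₁ + 2·x₂]].
At the point, J = [[-2.000, -9.000], [2.000, -10.000]] (det J = 38.000).
Solving J·Δ = −F gives Δ = (0.868, -0.526).
Then the next iterate is (x₁, x₂)₁ = (1.868, 1.474).
Re-evaluating at (1.868, 1.474): F = (0.97050, 7.35037), so ‖F‖₂ = 7.414.

7.414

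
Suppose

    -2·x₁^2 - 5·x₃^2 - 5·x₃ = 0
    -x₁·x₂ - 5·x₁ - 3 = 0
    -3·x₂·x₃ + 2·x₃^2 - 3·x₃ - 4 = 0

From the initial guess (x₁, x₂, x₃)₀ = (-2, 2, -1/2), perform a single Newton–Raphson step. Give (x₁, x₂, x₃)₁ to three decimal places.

At (-2, 2, -1/2): F = (-6.750, 11.000, 1.000).
Jacobian J = [[-4·x₁, 0, -10·x₃ - 5], [-x₂ - 5, -x₁, 0], [0, -3·x₃, -3·x₂ + 4·x₃ - 3]].
At the point, J = [[8.000, 0.000, 0.000], [-7.000, 2.000, 0.000], [0.000, 1.500, -11.000]] (det J = -176.000).
Solving J·Δ = −F gives Δ = (0.844, -2.547, -0.256).
Then the next iterate is (x₁, x₂, x₃)₁ = (-1.156, -0.547, -0.756).

(-1.156, -0.547, -0.756)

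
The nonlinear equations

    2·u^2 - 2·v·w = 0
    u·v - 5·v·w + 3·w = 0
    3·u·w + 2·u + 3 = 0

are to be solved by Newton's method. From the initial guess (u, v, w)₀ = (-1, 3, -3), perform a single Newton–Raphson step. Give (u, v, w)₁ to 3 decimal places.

At (-1, 3, -3): F = (20.000, 33.000, 10.000).
Jacobian J = [[4·u, -2·w, -2·v], [v, u - 5·w, -5·v + 3], [3·w + 2, 0, 3·u]].
At the point, J = [[-4.000, 6.000, -6.000], [3.000, 14.000, -12.000], [-7.000, 0.000, -3.000]] (det J = 138.000).
Solving J·Δ = −F gives Δ = (0.913, -1.522, 1.203).
Then the next iterate is (u, v, w)₁ = (-0.087, 1.478, -1.797).

(-0.087, 1.478, -1.797)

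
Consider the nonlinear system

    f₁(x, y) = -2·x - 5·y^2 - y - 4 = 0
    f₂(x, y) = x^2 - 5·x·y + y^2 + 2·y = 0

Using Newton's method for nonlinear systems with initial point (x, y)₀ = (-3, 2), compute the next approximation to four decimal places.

(-1.5000, 0.9048)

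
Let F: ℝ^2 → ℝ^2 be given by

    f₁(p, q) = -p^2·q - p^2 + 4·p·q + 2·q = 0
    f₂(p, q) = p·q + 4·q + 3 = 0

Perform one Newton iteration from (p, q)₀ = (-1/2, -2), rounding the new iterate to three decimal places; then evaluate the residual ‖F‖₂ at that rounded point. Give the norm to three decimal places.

0.022

At (-1/2, -2): F = (0.250, -4.000).
Jacobian J = [[-2·p·q - 2·p + 4·q, -p^2 + 4·p + 2], [q, p + 4]].
At the point, J = [[-9.000, -0.250], [-2.000, 3.500]] (det J = -32.000).
Solving J·Δ = −F gives Δ = (-0.004, 1.141).
Then the next iterate is (p, q)₁ = (-0.504, -0.859).
Re-evaluating at (-0.504, -0.859): F = (-0.02207, -0.00306), so ‖F‖₂ = 0.022.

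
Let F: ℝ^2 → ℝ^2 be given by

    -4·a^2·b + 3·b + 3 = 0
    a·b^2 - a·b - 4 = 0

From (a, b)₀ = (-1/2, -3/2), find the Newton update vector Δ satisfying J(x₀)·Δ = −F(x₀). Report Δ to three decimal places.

At (-1/2, -3/2): F = (0.000, -5.875).
Jacobian J = [[-8·a·b, -4·a^2 + 3], [b^2 - b, 2·a·b - a]].
At the point, J = [[-6.000, 2.000], [3.750, 2.000]] (det J = -19.500).
Solving J·Δ = −F gives Δ = (0.603, 1.808).

(0.603, 1.808)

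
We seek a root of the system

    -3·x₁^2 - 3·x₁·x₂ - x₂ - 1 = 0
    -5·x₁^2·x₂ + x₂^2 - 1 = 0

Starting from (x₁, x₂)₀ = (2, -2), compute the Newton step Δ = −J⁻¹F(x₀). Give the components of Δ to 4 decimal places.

(-0.6533, 0.7028)

At (2, -2): F = (1.0000, 43.0000).
Jacobian J = [[-6·x₁ - 3·x₂, -3·x₁ - 1], [-10·x₁·x₂, -5·x₁^2 + 2·x₂]].
At the point, J = [[-6.0000, -7.0000], [40.0000, -24.0000]] (det J = 424.0000).
Solving J·Δ = −F gives Δ = (-0.6533, 0.7028).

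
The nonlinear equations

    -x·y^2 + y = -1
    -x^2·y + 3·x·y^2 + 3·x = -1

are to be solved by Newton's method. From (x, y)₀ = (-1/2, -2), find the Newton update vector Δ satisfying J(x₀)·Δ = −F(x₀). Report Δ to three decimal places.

At (-1/2, -2): F = (1.000, -6.000).
Jacobian J = [[-y^2, -2·x·y + 1], [-2·x·y + 3·y^2 + 3, -x^2 + 6·x·y]].
At the point, J = [[-4.000, -1.000], [13.000, 5.750]] (det J = -10.000).
Solving J·Δ = −F gives Δ = (-0.025, 1.100).

(-0.025, 1.100)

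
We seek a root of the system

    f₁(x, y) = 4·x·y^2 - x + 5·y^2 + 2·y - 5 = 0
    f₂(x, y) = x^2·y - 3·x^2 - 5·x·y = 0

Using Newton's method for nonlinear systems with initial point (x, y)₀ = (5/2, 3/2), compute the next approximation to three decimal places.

At (5/2, 3/2): F = (29.250, -28.125).
Jacobian J = [[4·y^2 - 1, 8·x·y + 10·y + 2], [2·x·y - 6·x - 5·y, x^2 - 5·x]].
At the point, J = [[8.000, 47.000], [-15.000, -6.250]] (det J = 655.000).
Solving J·Δ = −F gives Δ = (-1.739, -0.326).
Then the next iterate is (x, y)₁ = (0.761, 1.174).

(0.761, 1.174)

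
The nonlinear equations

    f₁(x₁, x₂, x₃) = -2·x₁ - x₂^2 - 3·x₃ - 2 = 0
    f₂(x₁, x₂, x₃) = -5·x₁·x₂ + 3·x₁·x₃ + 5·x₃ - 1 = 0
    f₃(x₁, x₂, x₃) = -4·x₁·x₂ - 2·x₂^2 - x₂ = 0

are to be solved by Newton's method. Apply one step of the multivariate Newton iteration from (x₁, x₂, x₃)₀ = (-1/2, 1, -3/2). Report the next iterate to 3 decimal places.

(-0.574, 0.765, -0.461)

At (-1/2, 1, -3/2): F = (2.500, -3.750, -1.000).
Jacobian J = [[-2, -2·x₂, -3], [-5·x₂ + 3·x₃, -5·x₁, 3·x₁ + 5], [-4·x₂, -4·x₁ - 4·x₂ - 1, 0]].
At the point, J = [[-2.000, -2.000, -3.000], [-9.500, 2.500, 3.500], [-4.000, -3.000, 0.000]] (det J = -108.500).
Solving J·Δ = −F gives Δ = (-0.074, -0.235, 1.039).
Then the next iterate is (x₁, x₂, x₃)₁ = (-0.574, 0.765, -0.461).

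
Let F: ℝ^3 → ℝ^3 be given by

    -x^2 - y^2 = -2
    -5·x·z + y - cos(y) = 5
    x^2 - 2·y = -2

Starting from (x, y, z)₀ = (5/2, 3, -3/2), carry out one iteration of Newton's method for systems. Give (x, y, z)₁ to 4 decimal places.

(1.5000, 1.6250, -0.8063)

At (5/2, 3, -3/2): F = (-13.2500, 17.739992, 2.2500).
Jacobian J = [[-2·x, -2·y, 0], [-5·z, sin(y) + 1, -5·x], [2·x, -2, 0]].
At the point, J = [[-5.0000, -6.0000, 0.0000], [7.5000, 1.141120, -12.5000], [5.0000, -2.0000, 0.0000]] (det J = 500.0000).
Solving J·Δ = −F gives Δ = (-1.0000, -1.3750, 0.6937).
Then the next iterate is (x, y, z)₁ = (1.5000, 1.6250, -0.8063).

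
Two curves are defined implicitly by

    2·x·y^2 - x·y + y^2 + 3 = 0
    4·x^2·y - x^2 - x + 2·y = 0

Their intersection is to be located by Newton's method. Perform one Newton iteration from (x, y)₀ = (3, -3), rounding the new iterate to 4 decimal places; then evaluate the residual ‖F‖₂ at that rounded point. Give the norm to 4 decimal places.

44.1720

At (3, -3): F = (75.0000, -126.0000).
Jacobian J = [[2·y^2 - y, 4·x·y - x + 2·y], [8·x·y - 2·x - 1, 4·x^2 + 2]].
At the point, J = [[21.0000, -45.0000], [-79.0000, 38.0000]] (det J = -2757.0000).
Solving J·Δ = −F gives Δ = (-1.0229, 1.1893).
Then the next iterate is (x, y)₁ = (1.9771, -1.8107).
Re-evaluating at (1.9771, -1.8107): F = (22.822946, -37.818982), so ‖F‖₂ = 44.1720.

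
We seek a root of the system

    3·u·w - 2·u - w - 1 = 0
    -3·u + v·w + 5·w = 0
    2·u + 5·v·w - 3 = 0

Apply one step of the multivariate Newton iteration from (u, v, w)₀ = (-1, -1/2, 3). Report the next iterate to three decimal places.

At (-1, -1/2, 3): F = (-11.000, 16.500, -12.500).
Jacobian J = [[3·w - 2, 0, 3·u - 1], [-3, w, v + 5], [2, 5·w, 5·v]].
At the point, J = [[7.000, 0.000, -4.000], [-3.000, 3.000, 4.500], [2.000, 15.000, -2.500]] (det J = -321.000).
Solving J·Δ = −F gives Δ = (-0.981, 0.220, -4.467).
Then the next iterate is (u, v, w)₁ = (-1.981, -0.280, -1.467).

(-1.981, -0.280, -1.467)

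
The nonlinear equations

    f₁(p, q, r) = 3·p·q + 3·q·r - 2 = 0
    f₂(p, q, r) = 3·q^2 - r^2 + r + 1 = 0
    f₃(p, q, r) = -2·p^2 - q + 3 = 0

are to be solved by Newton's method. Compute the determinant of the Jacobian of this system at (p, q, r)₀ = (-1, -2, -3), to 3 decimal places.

-666.000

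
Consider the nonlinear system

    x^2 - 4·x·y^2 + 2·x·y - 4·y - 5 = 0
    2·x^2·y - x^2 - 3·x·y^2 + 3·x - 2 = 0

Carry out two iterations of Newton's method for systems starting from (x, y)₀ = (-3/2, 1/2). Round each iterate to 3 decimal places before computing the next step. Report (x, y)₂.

At (-3/2, 1/2): F = (-4.750, -5.375).
Jacobian J = [[2·x - 4·y^2 + 2·y, -8·x·y + 2·x - 4], [4·x·y - 2·x - 3·y^2 + 3, 2·x^2 - 6·x·y]].
At the point, J = [[-3.000, -1.000], [2.250, 9.000]] (det J = -24.750).
Solving J·Δ = −F gives Δ = (-1.944, 1.083).
Then the next iterate is (x, y)₁ = (-3.444, 1.583).
Round to (-3.444, 1.583) and repeat: F = (24.14656, 39.25007), J = [[-13.74556, 32.72682], [-19.43708, 56.43338]].
Δ = (0.560, -0.503), so (x, y)₂ = (-2.884, 1.080).

(-2.884, 1.080)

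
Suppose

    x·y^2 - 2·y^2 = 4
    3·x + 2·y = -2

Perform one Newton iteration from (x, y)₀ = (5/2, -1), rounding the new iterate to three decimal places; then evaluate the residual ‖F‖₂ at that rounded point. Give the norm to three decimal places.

4.464

At (5/2, -1): F = (-3.500, 7.500).
Jacobian J = [[y^2, 2·x·y - 4·y], [3, 2]].
At the point, J = [[1.000, -1.000], [3.000, 2.000]] (det J = 5.000).
Solving J·Δ = −F gives Δ = (-0.100, -3.600).
Then the next iterate is (x, y)₁ = (2.400, -4.600).
Re-evaluating at (2.400, -4.600): F = (4.464, 0.000), so ‖F‖₂ = 4.464.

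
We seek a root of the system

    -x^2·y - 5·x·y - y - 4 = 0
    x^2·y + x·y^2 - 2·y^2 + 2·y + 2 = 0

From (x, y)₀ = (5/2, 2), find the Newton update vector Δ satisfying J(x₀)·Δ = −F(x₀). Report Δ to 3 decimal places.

(0.573, -2.783)

At (5/2, 2): F = (-43.500, 20.500).
Jacobian J = [[-2·x·y - 5·y, -x^2 - 5·x - 1], [2·x·y + y^2, x^2 + 2·x·y - 4·y + 2]].
At the point, J = [[-20.000, -19.750], [14.000, 10.250]] (det J = 71.500).
Solving J·Δ = −F gives Δ = (0.573, -2.783).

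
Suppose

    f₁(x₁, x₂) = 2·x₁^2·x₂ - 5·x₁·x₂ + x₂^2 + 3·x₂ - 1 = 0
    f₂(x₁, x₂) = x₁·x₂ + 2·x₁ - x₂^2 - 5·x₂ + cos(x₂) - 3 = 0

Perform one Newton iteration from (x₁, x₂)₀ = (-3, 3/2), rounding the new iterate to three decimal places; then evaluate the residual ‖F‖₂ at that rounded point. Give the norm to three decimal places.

At (-3, 3/2): F = (55.250, -23.17926).
Jacobian J = [[4·x₁·x₂ - 5·x₂, 2·x₁^2 - 5·x₁ + 2·x₂ + 3], [x₂ + 2, x₁ - 2·x₂ - sin(x₂) - 5]].
At the point, J = [[-25.500, 39.000], [3.500, -11.99749]] (det J = 169.43612).
Solving J·Δ = −F gives Δ = (-1.423, -2.347).
Then the next iterate is (x₁, x₂)₁ = (-4.423, -0.847).
Re-evaluating at (-4.423, -0.847): F = (-54.69460, -3.91989), so ‖F‖₂ = 54.835.

54.835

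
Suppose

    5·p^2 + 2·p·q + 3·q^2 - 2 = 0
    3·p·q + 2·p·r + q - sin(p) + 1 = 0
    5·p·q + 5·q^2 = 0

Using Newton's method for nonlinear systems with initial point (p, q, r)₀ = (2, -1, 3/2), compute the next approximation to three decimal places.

At (2, -1, 3/2): F = (17.000, -0.90930, -5.000).
Jacobian J = [[10·p + 2·q, 2·p + 6·q, 0], [3·q + 2·r - cos(p), 3·p + 1, 2·p], [5·q, 5·p + 10·q, 0]].
At the point, J = [[18.000, -2.000, 0.000], [0.41615, 7.000, 4.000], [-5.000, 0.000, 0.000]] (det J = 40.000).
Solving J·Δ = −F gives Δ = (-1.000, -0.500, 1.206).
Then the next iterate is (p, q, r)₁ = (1.000, -1.500, 2.706).

(1.000, -1.500, 2.706)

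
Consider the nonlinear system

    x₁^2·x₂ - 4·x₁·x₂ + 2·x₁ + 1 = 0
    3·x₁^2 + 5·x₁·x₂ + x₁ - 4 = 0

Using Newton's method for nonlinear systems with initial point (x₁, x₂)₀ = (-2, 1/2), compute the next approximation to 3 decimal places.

(-1.656, 0.307)

At (-2, 1/2): F = (3.000, 1.000).
Jacobian J = [[2·x₁·x₂ - 4·x₂ + 2, x₁^2 - 4·x₁], [6·x₁ + 5·x₂ + 1, 5·x₁]].
At the point, J = [[-2.000, 12.000], [-8.500, -10.000]] (det J = 122.000).
Solving J·Δ = −F gives Δ = (0.344, -0.193).
Then the next iterate is (x₁, x₂)₁ = (-1.656, 0.307).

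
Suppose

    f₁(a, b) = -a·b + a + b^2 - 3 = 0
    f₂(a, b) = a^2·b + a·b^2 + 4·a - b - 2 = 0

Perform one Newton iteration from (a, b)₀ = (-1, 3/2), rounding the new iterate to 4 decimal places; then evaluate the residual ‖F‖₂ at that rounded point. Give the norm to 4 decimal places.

18.2656

At (-1, 3/2): F = (-0.2500, -8.2500).
Jacobian J = [[-b + 1, -a + 2·b], [2·a·b + b^2 + 4, a^2 + 2·a·b - 1]].
At the point, J = [[-0.5000, 4.0000], [3.2500, -3.0000]] (det J = -11.5000).
Solving J·Δ = −F gives Δ = (2.9348, 0.4293).
Then the next iterate is (a, b)₁ = (1.9348, 1.9293).
Re-evaluating at (1.9348, 1.9293): F = (-1.075811, 18.233850), so ‖F‖₂ = 18.2656.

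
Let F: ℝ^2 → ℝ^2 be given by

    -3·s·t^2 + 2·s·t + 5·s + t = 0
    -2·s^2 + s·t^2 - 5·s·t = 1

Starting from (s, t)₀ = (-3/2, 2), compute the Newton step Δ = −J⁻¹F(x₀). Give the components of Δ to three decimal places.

At (-3/2, 2): F = (6.500, 3.500).
Jacobian J = [[-3·t^2 + 2·t + 5, -6·s·t + 2·s + 1], [-4·s + t^2 - 5·t, 2·s·t - 5·s]].
At the point, J = [[-3.000, 16.000], [0.000, 1.500]] (det J = -4.500).
Solving J·Δ = −F gives Δ = (-10.278, -2.333).

(-10.278, -2.333)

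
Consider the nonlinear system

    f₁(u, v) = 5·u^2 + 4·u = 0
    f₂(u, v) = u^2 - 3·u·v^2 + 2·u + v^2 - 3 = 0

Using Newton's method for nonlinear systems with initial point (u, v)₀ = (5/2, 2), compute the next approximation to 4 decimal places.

(1.0776, 1.5908)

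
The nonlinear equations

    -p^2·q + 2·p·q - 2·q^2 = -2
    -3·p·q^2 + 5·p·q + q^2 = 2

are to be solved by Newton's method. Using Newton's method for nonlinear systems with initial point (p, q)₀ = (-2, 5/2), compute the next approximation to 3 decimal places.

(-0.244, 2.269)

At (-2, 5/2): F = (-30.500, 16.750).
Jacobian J = [[-2·p·q + 2·q, -p^2 + 2·p - 4·q], [-3·q^2 + 5·q, -6·p·q + 5·p + 2·q]].
At the point, J = [[15.000, -18.000], [-6.250, 25.000]] (det J = 262.500).
Solving J·Δ = −F gives Δ = (1.756, -0.231).
Then the next iterate is (p, q)₁ = (-0.244, 2.269).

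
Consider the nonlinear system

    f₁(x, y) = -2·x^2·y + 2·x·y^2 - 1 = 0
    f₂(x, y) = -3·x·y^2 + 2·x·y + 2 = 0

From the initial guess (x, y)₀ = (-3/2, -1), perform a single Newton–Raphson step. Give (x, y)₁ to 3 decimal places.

At (-3/2, -1): F = (0.500, 9.500).
Jacobian J = [[-4·x·y + 2·y^2, -2·x^2 + 4·x·y], [-3·y^2 + 2·y, -6·x·y + 2·x]].
At the point, J = [[-4.000, 1.500], [-5.000, -12.000]] (det J = 55.500).
Solving J·Δ = −F gives Δ = (0.365, 0.640).
Then the next iterate is (x, y)₁ = (-1.135, -0.360).

(-1.135, -0.360)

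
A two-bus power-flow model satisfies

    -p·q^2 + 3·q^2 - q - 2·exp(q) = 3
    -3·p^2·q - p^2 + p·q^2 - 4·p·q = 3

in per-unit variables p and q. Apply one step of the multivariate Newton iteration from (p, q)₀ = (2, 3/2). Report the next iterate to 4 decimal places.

(1.5310, 0.0412)

At (2, 3/2): F = (-11.213378, -32.5000).
Jacobian J = [[-q^2, -2·p·q + 6·q - 2·exp(q) - 1], [-6·p·q - 2·p + q^2 - 4·q, -3·p^2 + 2·p·q - 4·p]].
At the point, J = [[-2.2500, -6.963378], [-25.7500, -14.0000]] (det J = -147.806987).
Solving J·Δ = −F gives Δ = (-0.4690, -1.4588).
Then the next iterate is (p, q)₁ = (1.5310, 0.0412).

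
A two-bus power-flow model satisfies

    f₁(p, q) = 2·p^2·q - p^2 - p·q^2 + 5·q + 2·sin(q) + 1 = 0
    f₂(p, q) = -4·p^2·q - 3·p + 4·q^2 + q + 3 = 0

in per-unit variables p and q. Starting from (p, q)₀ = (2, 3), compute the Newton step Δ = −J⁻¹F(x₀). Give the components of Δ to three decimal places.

At (2, 3): F = (18.28224, -12.000).
Jacobian J = [[4·p·q - 2·p - q^2, 2·p^2 - 2·p·q + 2·cos(q) + 5], [-8·p·q - 3, -4·p^2 + 8·q + 1]].
At the point, J = [[11.000, -0.97998], [-51.000, 9.000]] (det J = 49.02077).
Solving J·Δ = −F gives Δ = (-3.117, -16.328).

(-3.117, -16.328)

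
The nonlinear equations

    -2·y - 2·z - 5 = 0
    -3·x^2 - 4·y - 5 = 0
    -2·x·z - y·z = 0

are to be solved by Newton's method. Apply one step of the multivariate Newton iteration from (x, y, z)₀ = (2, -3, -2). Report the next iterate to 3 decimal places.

At (2, -3, -2): F = (5.000, -5.000, 2.000).
Jacobian J = [[0, -2, -2], [-6·x, -4, 0], [-2·z, -z, -2·x - y]].
At the point, J = [[0.000, -2.000, -2.000], [-12.000, -4.000, 0.000], [4.000, 2.000, -1.000]] (det J = 40.000).
Solving J·Δ = −F gives Δ = (-0.850, 1.300, 1.200).
Then the next iterate is (x, y, z)₁ = (1.150, -1.700, -0.800).

(1.150, -1.700, -0.800)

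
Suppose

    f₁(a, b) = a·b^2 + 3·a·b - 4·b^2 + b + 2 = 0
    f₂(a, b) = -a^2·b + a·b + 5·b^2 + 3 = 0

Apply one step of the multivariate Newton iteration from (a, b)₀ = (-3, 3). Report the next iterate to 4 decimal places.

At (-3, 3): F = (-85.0000, 12.0000).
Jacobian J = [[b^2 + 3·b, 2·a·b + 3·a - 8·b + 1], [-2·a·b + b, -a^2 + a + 10·b]].
At the point, J = [[18.0000, -50.0000], [21.0000, 18.0000]] (det J = 1374.0000).
Solving J·Δ = −F gives Δ = (0.6769, -1.4563).
Then the next iterate is (a, b)₁ = (-2.3231, 1.5437).

(-2.3231, 1.5437)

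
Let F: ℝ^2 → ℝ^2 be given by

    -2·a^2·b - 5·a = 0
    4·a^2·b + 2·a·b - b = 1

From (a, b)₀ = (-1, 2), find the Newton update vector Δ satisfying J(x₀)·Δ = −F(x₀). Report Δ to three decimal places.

(0.143, 0.714)

At (-1, 2): F = (1.000, 1.000).
Jacobian J = [[-4·a·b - 5, -2·a^2], [8·a·b + 2·b, 4·a^2 + 2·a - 1]].
At the point, J = [[3.000, -2.000], [-12.000, 1.000]] (det J = -21.000).
Solving J·Δ = −F gives Δ = (0.143, 0.714).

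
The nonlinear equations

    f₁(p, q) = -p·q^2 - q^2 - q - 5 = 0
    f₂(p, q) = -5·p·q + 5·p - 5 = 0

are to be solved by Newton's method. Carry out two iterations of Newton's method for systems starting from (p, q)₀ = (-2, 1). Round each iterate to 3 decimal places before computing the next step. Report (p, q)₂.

(-6.018, 1.191)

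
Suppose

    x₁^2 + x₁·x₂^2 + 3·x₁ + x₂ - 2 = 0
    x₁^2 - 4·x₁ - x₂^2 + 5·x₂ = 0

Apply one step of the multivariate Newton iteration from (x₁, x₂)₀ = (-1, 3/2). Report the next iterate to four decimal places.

At (-1, 3/2): F = (-4.7500, 10.2500).
Jacobian J = [[2·x₁ + x₂^2 + 3, 2·x₁·x₂ + 1], [2·x₁ - 4, -2·x₂ + 5]].
At the point, J = [[3.2500, -2.0000], [-6.0000, 2.0000]] (det J = -5.5000).
Solving J·Δ = −F gives Δ = (2.0000, 0.8750).
Then the next iterate is (x₁, x₂)₁ = (1.0000, 2.3750).

(1.0000, 2.3750)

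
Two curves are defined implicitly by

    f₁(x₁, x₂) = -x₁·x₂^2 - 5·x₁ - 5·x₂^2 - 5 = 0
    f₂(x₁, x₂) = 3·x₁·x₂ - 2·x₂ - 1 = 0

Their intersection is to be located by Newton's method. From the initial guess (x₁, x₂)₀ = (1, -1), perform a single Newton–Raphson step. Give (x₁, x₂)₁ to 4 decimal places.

(0.7333, 0.2000)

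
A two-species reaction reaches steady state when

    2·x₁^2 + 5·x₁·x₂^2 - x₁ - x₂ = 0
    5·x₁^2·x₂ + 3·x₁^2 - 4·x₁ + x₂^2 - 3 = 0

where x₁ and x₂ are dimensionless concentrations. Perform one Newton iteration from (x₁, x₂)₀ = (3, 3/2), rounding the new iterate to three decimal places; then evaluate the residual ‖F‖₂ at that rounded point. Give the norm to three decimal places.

26.522

At (3, 3/2): F = (47.250, 81.750).
Jacobian J = [[4·x₁ + 5·x₂^2 - 1, 10·x₁·x₂ - 1], [10·x₁·x₂ + 6·x₁ - 4, 5·x₁^2 + 2·x₂]].
At the point, J = [[22.250, 44.000], [59.000, 48.000]] (det J = -1528.000).
Solving J·Δ = −F gives Δ = (-0.870, -0.634).
Then the next iterate is (x₁, x₂)₁ = (2.130, 0.866).
Re-evaluating at (2.130, 0.866): F = (14.06483, 22.48543), so ‖F‖₂ = 26.522.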